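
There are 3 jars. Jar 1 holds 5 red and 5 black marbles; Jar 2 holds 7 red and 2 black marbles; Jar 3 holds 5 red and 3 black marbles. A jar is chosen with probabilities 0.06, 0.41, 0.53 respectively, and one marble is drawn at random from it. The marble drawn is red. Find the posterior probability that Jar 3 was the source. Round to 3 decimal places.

Posterior probability ≈ 0.487

Tabulate prior·likelihood by source: [1] prior 0.06, lik 0.5, product 0.03000; [2] prior 0.41, lik 0.7778, product 0.3189; [3] prior 0.53, lik 0.625, product 0.3313.
Normalizing constant = 0.68014; the posterior for Jar 3 is its product over the sum, 0.3313/0.68014 = 0.487.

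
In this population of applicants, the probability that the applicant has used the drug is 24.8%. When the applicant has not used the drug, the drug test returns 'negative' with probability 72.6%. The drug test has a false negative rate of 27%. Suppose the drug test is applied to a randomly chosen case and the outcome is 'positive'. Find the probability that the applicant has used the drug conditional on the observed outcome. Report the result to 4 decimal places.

P(H | E) ≈ 0.4677

Let H be the event that the applicant has used the drug. P(H) = 0.248, so P(¬H) = 0.752. With E the 'positive' result, P(E|H) = 0.73 and P(E|¬H) = 0.274.
P(E) = 0.73·0.248 + 0.274·0.752 = 0.18104 + 0.20605 = 0.38709.
By Bayes' theorem, P(H|E) = 0.18104 / 0.38709 = 0.4677.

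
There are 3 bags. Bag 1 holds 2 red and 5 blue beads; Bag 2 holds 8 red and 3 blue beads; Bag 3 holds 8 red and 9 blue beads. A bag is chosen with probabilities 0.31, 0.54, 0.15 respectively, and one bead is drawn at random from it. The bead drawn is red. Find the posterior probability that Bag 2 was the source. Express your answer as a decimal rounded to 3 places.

Posterior probability ≈ 0.712

Tabulate prior·likelihood by source: [1] prior 0.31, lik 0.2857, product 0.08857; [2] prior 0.54, lik 0.7273, product 0.3927; [3] prior 0.15, lik 0.4706, product 0.07059.
Normalizing constant = 0.55189; the posterior for Bag 2 is its product over the sum, 0.3927/0.55189 = 0.712.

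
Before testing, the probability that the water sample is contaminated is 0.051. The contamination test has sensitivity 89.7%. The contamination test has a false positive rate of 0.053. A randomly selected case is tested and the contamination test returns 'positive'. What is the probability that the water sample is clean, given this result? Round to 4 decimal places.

P(¬H | E) ≈ 0.5237

Let H be the event that the water sample is contaminated. P(H) = 0.051, so P(¬H) = 0.949. With E the 'positive' result, P(E|H) = 0.897 and P(E|¬H) = 0.053.
P(E) = 0.897·0.051 + 0.053·0.949 = 0.045747 + 0.050297 = 0.096044.
By Bayes' theorem, P(H|E) = 0.045747 / 0.096044 = 0.4763. Hence P(¬H|E) = 1 − 0.4763 = 0.5237.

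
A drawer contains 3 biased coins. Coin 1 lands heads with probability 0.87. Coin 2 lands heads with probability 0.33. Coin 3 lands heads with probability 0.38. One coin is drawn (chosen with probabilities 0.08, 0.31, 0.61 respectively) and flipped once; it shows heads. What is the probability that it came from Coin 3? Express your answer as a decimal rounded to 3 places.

Posterior probability ≈ 0.574

P(heads|C1) = 0.87; P(heads|C2) = 0.33; P(heads|C3) = 0.38.
Prior × likelihood for each source: 0.08·0.87=0.06960, 0.31·0.33=0.1023, 0.61·0.38=0.2318. Summing gives P(heads) = 0.40370.
P(Coin 3 | heads) = 0.2318 / 0.40370 = 0.574.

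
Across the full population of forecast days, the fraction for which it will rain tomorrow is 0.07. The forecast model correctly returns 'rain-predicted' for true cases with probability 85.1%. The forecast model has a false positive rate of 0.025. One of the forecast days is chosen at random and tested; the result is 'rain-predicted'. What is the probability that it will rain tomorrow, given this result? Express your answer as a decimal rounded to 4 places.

P(H | E) ≈ 0.7193

Let H be the event that it will rain tomorrow. P(H) = 0.07, so P(¬H) = 0.93. With E the 'rain-predicted' result, P(E|H) = 0.851 and P(E|¬H) = 0.025.
P(E) = 0.851·0.07 + 0.025·0.93 = 0.059570 + 0.023250 = 0.082820.
By Bayes' theorem, P(H|E) = 0.059570 / 0.082820 = 0.7193.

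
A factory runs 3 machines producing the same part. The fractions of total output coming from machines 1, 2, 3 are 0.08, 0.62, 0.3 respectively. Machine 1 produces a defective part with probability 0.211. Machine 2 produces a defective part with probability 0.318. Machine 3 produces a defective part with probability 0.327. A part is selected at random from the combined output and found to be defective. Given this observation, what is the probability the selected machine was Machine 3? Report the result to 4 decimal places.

P(defective|M1) = 0.211; P(defective|M2) = 0.318; P(defective|M3) = 0.327.
Prior × likelihood for each source: 0.08·0.211=0.01688, 0.62·0.318=0.1972, 0.3·0.327=0.09810. Summing gives P(defective) = 0.31214.
P(Machine 3 | defective) = 0.09810 / 0.31214 = 0.3143.

Posterior probability ≈ 0.3143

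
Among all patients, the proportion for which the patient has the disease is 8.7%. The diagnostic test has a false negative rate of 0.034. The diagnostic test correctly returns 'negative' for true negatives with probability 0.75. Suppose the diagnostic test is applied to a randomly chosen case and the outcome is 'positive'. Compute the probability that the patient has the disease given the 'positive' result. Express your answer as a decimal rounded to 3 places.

Write H for 'the patient has the disease'. Prior odds H:¬H = 0.087/0.913 = 0.095290. For the 'positive' outcome, the likelihood ratio is 0.966/0.25 = 3.8640.
Posterior odds = 0.095290 × 3.8640 = 0.36820, so P(H|E) = 0.36820/(1+0.36820) = 0.269.

P(H | E) ≈ 0.269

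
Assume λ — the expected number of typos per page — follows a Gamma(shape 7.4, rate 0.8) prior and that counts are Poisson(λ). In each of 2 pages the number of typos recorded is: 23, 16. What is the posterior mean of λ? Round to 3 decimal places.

Posterior mean ≈ 16.571

The Poisson likelihood adds the total count to the shape and the number of exposure periods to the rate. Here ∑xᵢ = 39 and n = 2, so shape 7.4→46.4 and rate 0.8→2.8.
Posterior mean = shape/rate = 46.4/2.8 = 16.571.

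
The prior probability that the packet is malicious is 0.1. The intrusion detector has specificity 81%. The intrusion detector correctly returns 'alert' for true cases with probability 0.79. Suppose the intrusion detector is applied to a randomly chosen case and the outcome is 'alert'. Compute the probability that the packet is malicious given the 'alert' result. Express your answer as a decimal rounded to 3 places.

Let H be the event that the packet is malicious. P(H) = 0.1, so P(¬H) = 0.9. With E the 'alert' result, P(E|H) = 0.79 and P(E|¬H) = 0.19.
P(E) = 0.79·0.1 + 0.19·0.9 = 0.079000 + 0.17100 = 0.25000.
By Bayes' theorem, P(H|E) = 0.079000 / 0.25000 = 0.316.

P(H | E) ≈ 0.316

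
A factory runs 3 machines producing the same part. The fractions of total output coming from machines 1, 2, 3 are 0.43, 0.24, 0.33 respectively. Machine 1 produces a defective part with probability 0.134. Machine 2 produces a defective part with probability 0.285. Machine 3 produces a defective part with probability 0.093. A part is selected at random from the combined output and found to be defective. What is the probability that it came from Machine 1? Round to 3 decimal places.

Posterior probability ≈ 0.368

P(defective|M1) = 0.134; P(defective|M2) = 0.285; P(defective|M3) = 0.093.
Prior × likelihood for each source: 0.43·0.134=0.05762, 0.24·0.285=0.06840, 0.33·0.093=0.03069. Summing gives P(defective) = 0.15671.
P(Machine 1 | defective) = 0.05762 / 0.15671 = 0.368.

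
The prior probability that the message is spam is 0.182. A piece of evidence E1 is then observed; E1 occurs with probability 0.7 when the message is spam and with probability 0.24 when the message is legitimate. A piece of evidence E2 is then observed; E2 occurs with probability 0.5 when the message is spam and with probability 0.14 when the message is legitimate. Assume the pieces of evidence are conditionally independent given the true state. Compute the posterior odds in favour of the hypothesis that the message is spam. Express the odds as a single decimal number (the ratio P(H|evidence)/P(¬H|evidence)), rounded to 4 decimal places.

Prior odds = 0.182/(1−0.182) = 0.22249.
Likelihood ratio for E1 = 0.7/0.24 = 2.9167.
Likelihood ratio for E2 = 0.5/0.14 = 3.5714.
Posterior odds = prior odds × LR₁ × LR₂ = 2.3176.

Posterior odds ≈ 2.3176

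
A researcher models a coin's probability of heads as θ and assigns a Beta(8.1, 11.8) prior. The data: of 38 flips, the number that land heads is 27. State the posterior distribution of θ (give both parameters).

Observing 27 successes and 11 failures updates Beta(8.1, 11.8) by adding the success and failure counts to the two shape parameters: α = 8.1+27 = 35.1, β = 11.8+11 = 22.8.

Posterior: Beta(35.1, 22.8)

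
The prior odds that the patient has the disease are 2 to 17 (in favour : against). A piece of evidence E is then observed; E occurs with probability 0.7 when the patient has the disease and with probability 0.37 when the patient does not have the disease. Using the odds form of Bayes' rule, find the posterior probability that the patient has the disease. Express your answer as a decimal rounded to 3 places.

Posterior probability ≈ 0.182

Prior odds = 2/17 = 0.11765.
Likelihood ratio for E = 0.7/0.37 = 1.8919.
Posterior odds = prior odds × LR = 0.22258.
Posterior probability = odds/(1+odds) = 0.22258/1.2226 = 0.182.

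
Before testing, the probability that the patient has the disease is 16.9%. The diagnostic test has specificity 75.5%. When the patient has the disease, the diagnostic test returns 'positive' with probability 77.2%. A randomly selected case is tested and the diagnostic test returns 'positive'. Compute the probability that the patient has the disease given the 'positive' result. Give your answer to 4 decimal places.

Let H be the event that the patient has the disease. P(H) = 0.169, so P(¬H) = 0.831. With E the 'positive' result, P(E|H) = 0.772 and P(E|¬H) = 0.245.
P(E) = 0.772·0.169 + 0.245·0.831 = 0.13047 + 0.20359 = 0.33406.
By Bayes' theorem, P(H|E) = 0.13047 / 0.33406 = 0.3905.

P(H | E) ≈ 0.3905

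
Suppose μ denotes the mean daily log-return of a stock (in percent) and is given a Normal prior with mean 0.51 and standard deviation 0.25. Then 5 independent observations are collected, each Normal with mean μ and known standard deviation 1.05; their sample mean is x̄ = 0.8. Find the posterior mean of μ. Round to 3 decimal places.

With known σ, the Normal prior is conjugate. Weight on the data is w = (n/σ²)/(n/σ² + 1/τ₀²) = 4.53515/(4.53515+16.0000) = 0.22085.
Posterior mean = w·x̄ + (1−w)·μ₀ = 0.22085·0.8 + 0.77915·0.51 = 0.574.

Posterior mean ≈ 0.574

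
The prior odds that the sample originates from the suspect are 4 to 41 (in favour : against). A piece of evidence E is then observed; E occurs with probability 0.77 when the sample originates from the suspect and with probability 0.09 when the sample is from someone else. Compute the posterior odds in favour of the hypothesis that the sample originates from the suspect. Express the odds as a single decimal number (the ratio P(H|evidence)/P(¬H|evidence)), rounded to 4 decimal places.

Posterior odds ≈ 0.8347

Prior odds = 4/41 = 0.097561.
Likelihood ratio for E = 0.77/0.09 = 8.5556.
Posterior odds = prior odds × LR = 0.83469.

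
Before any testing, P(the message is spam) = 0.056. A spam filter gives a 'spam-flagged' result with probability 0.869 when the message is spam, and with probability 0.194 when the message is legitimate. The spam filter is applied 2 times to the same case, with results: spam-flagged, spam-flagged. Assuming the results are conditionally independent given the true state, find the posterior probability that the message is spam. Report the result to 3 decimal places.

Let H be the event that the message is spam; start with P(H) = 0.056. P('spam-flagged'|H) = 0.869, P('spam-flagged'|¬H) = 0.194.
Update on result 1 ('spam-flagged'): P(H) ← 0.869·0.0560 / (0.869·0.0560 + 0.194·0.9440) = 0.048664/0.23180 = 0.2099.
Update on result 2 ('spam-flagged'): P(H) ← 0.869·0.2099 / (0.869·0.2099 + 0.194·0.7901) = 0.18244/0.33571 = 0.5434.

Posterior P(H) ≈ 0.543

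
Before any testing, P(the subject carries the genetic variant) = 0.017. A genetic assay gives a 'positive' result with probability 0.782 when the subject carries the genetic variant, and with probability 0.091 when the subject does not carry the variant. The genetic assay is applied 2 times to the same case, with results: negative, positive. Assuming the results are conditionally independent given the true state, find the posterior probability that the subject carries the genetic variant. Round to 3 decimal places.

Let H be the event that the subject carries the genetic variant; start with P(H) = 0.017. P('positive'|H) = 0.782, P('positive'|¬H) = 0.091.
Update on result 1 ('negative'): P(H) ← 0.218·0.0170 / (0.218·0.0170 + 0.909·0.9830) = 0.0037060/0.89725 = 0.0041.
Update on result 2 ('positive'): P(H) ← 0.782·0.0041 / (0.782·0.0041 + 0.091·0.9959) = 0.0032300/0.093854 = 0.0344.

Posterior P(H) ≈ 0.034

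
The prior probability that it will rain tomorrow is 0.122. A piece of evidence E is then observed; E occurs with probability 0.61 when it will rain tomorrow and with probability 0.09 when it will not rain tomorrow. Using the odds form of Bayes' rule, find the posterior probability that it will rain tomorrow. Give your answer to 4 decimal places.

Posterior probability ≈ 0.4850

Prior odds = 0.122/(1−0.122) = 0.13895.
Likelihood ratio for E = 0.61/0.09 = 6.7778.
Posterior odds = prior odds × LR = 0.94179.
Posterior probability = odds/(1+odds) = 0.94179/1.9418 = 0.4850.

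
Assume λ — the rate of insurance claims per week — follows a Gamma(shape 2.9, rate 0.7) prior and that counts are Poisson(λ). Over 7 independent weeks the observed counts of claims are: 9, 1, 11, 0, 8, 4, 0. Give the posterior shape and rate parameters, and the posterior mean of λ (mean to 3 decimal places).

Total count ∑xᵢ = 33 over n = 7 weeks.
Gamma is conjugate to the Poisson likelihood: posterior is Gamma(shape = 2.9+33 = 35.9, rate = 0.7+7 = 7.7).
Posterior mean = shape/rate = 35.9/7.7 = 4.662.

Posterior: Gamma(shape=35.9, rate=7.7); mean ≈ 4.662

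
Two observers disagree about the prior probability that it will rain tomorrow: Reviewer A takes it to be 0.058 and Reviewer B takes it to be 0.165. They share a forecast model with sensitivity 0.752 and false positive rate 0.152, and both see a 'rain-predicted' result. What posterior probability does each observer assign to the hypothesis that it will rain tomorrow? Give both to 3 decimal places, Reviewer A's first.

The likelihood ratio for a 'rain-predicted' result is 0.752/0.152 = 4.9474.
Reviewer A: prior odds 0.058/0.942 = 0.061571; posterior odds 0.30462; posterior probability 0.233.
Reviewer B: prior odds 0.165/0.835 = 0.19760; posterior odds 0.97762; posterior probability 0.494.

Reviewer A: 0.233; Reviewer B: 0.494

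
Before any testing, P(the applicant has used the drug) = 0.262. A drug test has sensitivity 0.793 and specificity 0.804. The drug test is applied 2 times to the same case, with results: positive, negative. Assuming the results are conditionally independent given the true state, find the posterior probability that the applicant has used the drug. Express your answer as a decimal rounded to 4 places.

Posterior P(H) ≈ 0.2700

With H the event that the applicant has used the drug, the joint likelihood of the observed sequence is P(data|H) = 0.793·0.207 = 0.16415 and P(data|¬H) = 0.196·0.804 = 0.15758.
Bayes: P(H|data) = 0.262·0.16415 / (0.262·0.16415 + 0.738·0.15758) = 0.043008/0.15930 = 0.2700.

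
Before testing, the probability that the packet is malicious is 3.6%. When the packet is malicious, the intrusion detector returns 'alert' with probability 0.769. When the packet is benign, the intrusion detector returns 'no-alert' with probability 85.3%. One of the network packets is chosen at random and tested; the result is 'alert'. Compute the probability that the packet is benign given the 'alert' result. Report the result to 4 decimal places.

P(¬H | E) ≈ 0.8366

Let H be the event that the packet is malicious. P(H) = 0.036, so P(¬H) = 0.964. With E the 'alert' result, P(E|H) = 0.769 and P(E|¬H) = 0.147.
P(E) = 0.769·0.036 + 0.147·0.964 = 0.027684 + 0.14171 = 0.16939.
By Bayes' theorem, P(H|E) = 0.027684 / 0.16939 = 0.1634. Hence P(¬H|E) = 1 − 0.1634 = 0.8366.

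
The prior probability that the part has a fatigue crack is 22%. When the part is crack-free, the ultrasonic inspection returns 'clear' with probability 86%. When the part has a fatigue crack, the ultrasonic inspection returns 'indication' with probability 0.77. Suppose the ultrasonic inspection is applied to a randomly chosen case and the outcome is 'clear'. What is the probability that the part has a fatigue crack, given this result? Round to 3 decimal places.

Let H be the event that the part has a fatigue crack. P(H) = 0.22, so P(¬H) = 0.78. With E the 'clear' result, P(E|H) = 0.23 and P(E|¬H) = 0.86.
P(E) = 0.23·0.22 + 0.86·0.78 = 0.050600 + 0.67080 = 0.72140.
By Bayes' theorem, P(H|E) = 0.050600 / 0.72140 = 0.070.

P(H | E) ≈ 0.070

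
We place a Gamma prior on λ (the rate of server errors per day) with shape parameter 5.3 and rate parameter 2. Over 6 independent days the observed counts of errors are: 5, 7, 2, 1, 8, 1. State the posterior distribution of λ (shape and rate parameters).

Total count ∑xᵢ = 24 over n = 6 days.
Gamma is conjugate to the Poisson likelihood: posterior is Gamma(shape = 5.3+24 = 29.3, rate = 2+6 = 8).

Posterior: Gamma(shape=29.3, rate=8)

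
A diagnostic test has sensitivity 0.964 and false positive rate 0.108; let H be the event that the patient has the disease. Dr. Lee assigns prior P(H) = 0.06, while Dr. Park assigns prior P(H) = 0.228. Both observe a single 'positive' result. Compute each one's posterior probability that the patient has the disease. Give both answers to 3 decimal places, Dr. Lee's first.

Dr. Lee: 0.363; Dr. Park: 0.725

The likelihood ratio for a 'positive' result is 0.964/0.108 = 8.9259.
Dr. Lee: prior odds 0.06/0.94 = 0.063830; posterior odds 0.56974; posterior probability 0.363.
Dr. Park: prior odds 0.228/0.772 = 0.29534; posterior odds 2.6362; posterior probability 0.725.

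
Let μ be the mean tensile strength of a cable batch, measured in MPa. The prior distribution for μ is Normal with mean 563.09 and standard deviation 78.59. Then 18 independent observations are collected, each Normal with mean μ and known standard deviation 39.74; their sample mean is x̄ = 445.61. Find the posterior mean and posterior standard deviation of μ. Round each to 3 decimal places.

With known σ, the Normal prior is conjugate. Weight on the data is w = (n/σ²)/(n/σ² + 1/τ₀²) = 0.0113977/(0.0113977+0.00016191) = 0.98599.
Posterior mean = w·x̄ + (1−w)·μ₀ = 0.98599·445.61 + 0.014006·563.09 = 447.255. Posterior variance = 1/(0.0113977+0.00016191) = 86.5082, so SD = 9.301.

Posterior mean ≈ 447.255; posterior SD ≈ 9.301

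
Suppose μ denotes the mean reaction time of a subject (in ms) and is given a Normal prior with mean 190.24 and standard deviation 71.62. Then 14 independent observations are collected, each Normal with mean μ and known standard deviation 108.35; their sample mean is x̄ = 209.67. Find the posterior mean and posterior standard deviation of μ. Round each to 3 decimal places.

With known σ, the Normal prior is conjugate. Weight on the data is w = (n/σ²)/(n/σ² + 1/τ₀²) = 0.00119253/(0.00119253+0.00019495) = 0.85949.
Posterior mean = w·x̄ + (1−w)·μ₀ = 0.85949·209.67 + 0.14051·190.24 = 206.940. Posterior variance = 1/(0.00119253+0.00019495) = 720.728, so SD = 26.846.

Posterior mean ≈ 206.940; posterior SD ≈ 26.846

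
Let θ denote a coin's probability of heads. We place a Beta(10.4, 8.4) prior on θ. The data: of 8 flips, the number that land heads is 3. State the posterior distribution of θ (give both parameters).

Posterior: Beta(13.4, 13.4)

The binomial likelihood is conjugate to the Beta prior: with 3 successes and 5 failures, the posterior is Beta(10.4+3, 8.4+5) = Beta(13.4, 13.4).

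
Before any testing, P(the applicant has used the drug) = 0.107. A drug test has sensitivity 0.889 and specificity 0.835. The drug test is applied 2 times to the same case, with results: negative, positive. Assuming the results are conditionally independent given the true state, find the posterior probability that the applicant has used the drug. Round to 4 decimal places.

Posterior P(H) ≈ 0.0790

Let H be the event that the applicant has used the drug; start with P(H) = 0.107. P('positive'|H) = 0.889, P('positive'|¬H) = 0.165.
Update on result 1 ('negative'): P(H) ← 0.111·0.1070 / (0.111·0.1070 + 0.835·0.8930) = 0.011877/0.75753 = 0.0157.
Update on result 2 ('positive'): P(H) ← 0.889·0.0157 / (0.889·0.0157 + 0.165·0.9843) = 0.013938/0.17635 = 0.0790.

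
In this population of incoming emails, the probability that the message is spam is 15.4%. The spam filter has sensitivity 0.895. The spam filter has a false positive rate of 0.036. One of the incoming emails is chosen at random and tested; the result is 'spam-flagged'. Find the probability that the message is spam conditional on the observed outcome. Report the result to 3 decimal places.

P(H | E) ≈ 0.819

Write H for 'the message is spam'. Prior odds H:¬H = 0.154/0.846 = 0.18203. For the 'spam-flagged' outcome, the likelihood ratio is 0.895/0.036 = 24.861.
Posterior odds = 0.18203 × 24.861 = 4.5255, so P(H|E) = 4.5255/(1+4.5255) = 0.819.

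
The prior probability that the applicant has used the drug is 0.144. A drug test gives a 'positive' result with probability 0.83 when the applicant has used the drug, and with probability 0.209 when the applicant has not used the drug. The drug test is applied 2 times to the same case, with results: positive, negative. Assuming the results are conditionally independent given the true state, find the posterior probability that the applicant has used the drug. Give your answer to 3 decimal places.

Posterior P(H) ≈ 0.126

With H the event that the applicant has used the drug, the joint likelihood of the observed sequence is P(data|H) = 0.83·0.17 = 0.14110 and P(data|¬H) = 0.209·0.791 = 0.16532.
Bayes: P(H|data) = 0.144·0.14110 / (0.144·0.14110 + 0.856·0.16532) = 0.020318/0.16183 = 0.1256.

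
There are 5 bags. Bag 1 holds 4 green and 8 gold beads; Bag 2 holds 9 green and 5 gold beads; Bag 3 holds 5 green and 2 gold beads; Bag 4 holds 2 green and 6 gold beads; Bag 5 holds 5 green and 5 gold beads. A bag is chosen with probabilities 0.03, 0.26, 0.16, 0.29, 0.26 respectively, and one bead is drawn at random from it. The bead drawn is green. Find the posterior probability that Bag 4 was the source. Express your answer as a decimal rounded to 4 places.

P(green|Bag 1) = 0.3333; P(green|Bag 2) = 0.6429; P(green|Bag 3) = 0.7143; P(green|Bag 4) = 0.25; P(green|Bag 5) = 0.5.
Prior × likelihood for each source: 0.03·0.3333=0.01000, 0.26·0.6429=0.1671, 0.16·0.7143=0.1143, 0.29·0.25=0.07250, 0.26·0.5=0.1300. Summing gives P(green) = 0.49393.
P(Bag 4 | green) = 0.07250 / 0.49393 = 0.1468.

Posterior probability ≈ 0.1468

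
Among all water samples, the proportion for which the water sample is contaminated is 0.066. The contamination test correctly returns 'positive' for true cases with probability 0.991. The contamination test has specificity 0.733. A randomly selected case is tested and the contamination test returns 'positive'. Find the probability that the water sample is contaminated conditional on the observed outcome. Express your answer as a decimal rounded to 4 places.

P(H | E) ≈ 0.2078

Let H be the event that the water sample is contaminated. P(H) = 0.066, so P(¬H) = 0.934. With E the 'positive' result, P(E|H) = 0.991 and P(E|¬H) = 0.267.
P(E) = 0.991·0.066 + 0.267·0.934 = 0.065406 + 0.24938 = 0.31478.
By Bayes' theorem, P(H|E) = 0.065406 / 0.31478 = 0.2078.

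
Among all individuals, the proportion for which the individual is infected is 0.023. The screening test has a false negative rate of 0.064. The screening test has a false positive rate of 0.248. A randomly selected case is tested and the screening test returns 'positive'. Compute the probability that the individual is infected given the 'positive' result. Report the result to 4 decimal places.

Let H be the event that the individual is infected. P(H) = 0.023, so P(¬H) = 0.977. With E the 'positive' result, P(E|H) = 0.936 and P(E|¬H) = 0.248.
P(E) = 0.936·0.023 + 0.248·0.977 = 0.021528 + 0.24230 = 0.26382.
By Bayes' theorem, P(H|E) = 0.021528 / 0.26382 = 0.0816.

P(H | E) ≈ 0.0816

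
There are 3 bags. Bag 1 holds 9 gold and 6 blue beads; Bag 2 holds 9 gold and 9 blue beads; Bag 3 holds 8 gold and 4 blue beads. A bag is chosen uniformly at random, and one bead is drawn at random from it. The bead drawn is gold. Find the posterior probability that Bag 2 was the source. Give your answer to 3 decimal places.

Tabulate prior·likelihood by source: [1] prior 0.333333, lik 0.6, product 0.2000; [2] prior 0.333333, lik 0.5, product 0.1667; [3] prior 0.333333, lik 0.6667, product 0.2222.
Normalizing constant = 0.58889; the posterior for Bag 2 is its product over the sum, 0.1667/0.58889 = 0.283.

Posterior probability ≈ 0.283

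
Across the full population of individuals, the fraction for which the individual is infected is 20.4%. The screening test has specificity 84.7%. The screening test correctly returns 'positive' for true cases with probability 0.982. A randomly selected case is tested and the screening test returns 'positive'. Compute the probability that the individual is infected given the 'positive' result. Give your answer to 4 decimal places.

Let H be the event that the individual is infected. P(H) = 0.204, so P(¬H) = 0.796. With E the 'positive' result, P(E|H) = 0.982 and P(E|¬H) = 0.153.
P(E) = 0.982·0.204 + 0.153·0.796 = 0.20033 + 0.12179 = 0.32212.
By Bayes' theorem, P(H|E) = 0.20033 / 0.32212 = 0.6219.

P(H | E) ≈ 0.6219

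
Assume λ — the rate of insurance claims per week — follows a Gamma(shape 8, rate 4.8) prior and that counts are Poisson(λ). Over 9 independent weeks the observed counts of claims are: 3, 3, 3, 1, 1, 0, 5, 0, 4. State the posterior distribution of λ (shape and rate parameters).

Posterior: Gamma(shape=28, rate=13.8)

Total count ∑xᵢ = 20 over n = 9 weeks.
Gamma is conjugate to the Poisson likelihood: posterior is Gamma(shape = 8+20 = 28, rate = 4.8+9 = 13.8).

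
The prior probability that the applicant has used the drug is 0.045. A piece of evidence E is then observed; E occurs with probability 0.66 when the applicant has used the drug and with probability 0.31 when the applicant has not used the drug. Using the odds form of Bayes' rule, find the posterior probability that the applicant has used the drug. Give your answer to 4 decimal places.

Posterior probability ≈ 0.0912

Prior odds = 0.045/(1−0.045) = 0.047120. In log-odds, ln(0.047120) = -3.0550.
Add log likelihood ratio: ln(2.1290) = 0.75567.
Posterior log-odds = -2.2994, so posterior odds = exp(-2.2994) = 0.10032. Converting, P(H|E) = 0.10032/1.1003 = 0.0912.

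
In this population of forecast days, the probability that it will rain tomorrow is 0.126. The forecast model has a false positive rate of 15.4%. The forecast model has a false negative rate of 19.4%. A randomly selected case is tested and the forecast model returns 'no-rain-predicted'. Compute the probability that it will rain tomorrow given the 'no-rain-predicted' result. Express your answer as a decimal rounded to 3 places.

Write H for 'it will rain tomorrow'. Prior odds H:¬H = 0.126/0.874 = 0.14416. For the 'no-rain-predicted' outcome, the likelihood ratio is 0.194/0.846 = 0.22931.
Posterior odds = 0.14416 × 0.22931 = 0.033059, so P(H|E) = 0.033059/(1+0.033059) = 0.032.

P(H | E) ≈ 0.032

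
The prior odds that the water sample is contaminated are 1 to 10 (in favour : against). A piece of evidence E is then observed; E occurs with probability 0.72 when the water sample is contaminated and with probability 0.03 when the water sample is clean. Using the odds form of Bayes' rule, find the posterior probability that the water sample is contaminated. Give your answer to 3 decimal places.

Prior odds = 1/10 = 0.10000. In log-odds, ln(0.10000) = -2.3026.
Add log likelihood ratio: ln(24.000) = 3.1781.
Posterior log-odds = 0.87547, so posterior odds = exp(0.87547) = 2.4000. Converting, P(H|E) = 2.4000/3.4000 = 0.706.

Posterior probability ≈ 0.706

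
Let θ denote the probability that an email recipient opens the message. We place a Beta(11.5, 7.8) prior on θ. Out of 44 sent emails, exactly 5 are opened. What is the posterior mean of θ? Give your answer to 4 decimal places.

The binomial likelihood is conjugate to the Beta prior: with 5 successes and 39 failures, the posterior is Beta(11.5+5, 7.8+39) = Beta(16.5, 46.8).
E[θ | data] = 16.5/(16.5+46.8) = 0.2607.

Posterior mean ≈ 0.2607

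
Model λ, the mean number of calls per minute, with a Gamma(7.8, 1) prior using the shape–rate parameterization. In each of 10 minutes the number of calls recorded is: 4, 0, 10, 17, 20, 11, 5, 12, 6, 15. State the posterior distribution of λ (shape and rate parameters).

Total count ∑xᵢ = 100 over n = 10 minutes.
Gamma is conjugate to the Poisson likelihood: posterior is Gamma(shape = 7.8+100 = 107.8, rate = 1+10 = 11).

Posterior: Gamma(shape=107.8, rate=11)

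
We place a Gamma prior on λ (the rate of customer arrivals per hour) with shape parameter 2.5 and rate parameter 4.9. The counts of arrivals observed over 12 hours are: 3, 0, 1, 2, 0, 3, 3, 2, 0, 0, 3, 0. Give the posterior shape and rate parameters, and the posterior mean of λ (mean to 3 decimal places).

The Poisson likelihood adds the total count to the shape and the number of exposure periods to the rate. Here ∑xᵢ = 17 and n = 12, so shape 2.5→19.5 and rate 4.9→16.9.
Posterior mean = shape/rate = 19.5/16.9 = 1.154.

Posterior: Gamma(shape=19.5, rate=16.9); mean ≈ 1.154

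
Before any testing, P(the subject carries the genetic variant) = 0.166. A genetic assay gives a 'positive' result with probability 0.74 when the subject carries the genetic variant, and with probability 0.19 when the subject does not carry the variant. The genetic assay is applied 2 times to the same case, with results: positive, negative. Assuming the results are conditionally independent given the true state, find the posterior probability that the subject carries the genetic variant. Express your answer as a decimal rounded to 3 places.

Let H be the event that the subject carries the genetic variant; start with P(H) = 0.166. P('positive'|H) = 0.74, P('positive'|¬H) = 0.19.
Update on result 1 ('positive'): P(H) ← 0.74·0.1660 / (0.74·0.1660 + 0.19·0.8340) = 0.12284/0.28130 = 0.4367.
Update on result 2 ('negative'): P(H) ← 0.26·0.4367 / (0.26·0.4367 + 0.81·0.5633) = 0.11354/0.56982 = 0.1993.

Posterior P(H) ≈ 0.199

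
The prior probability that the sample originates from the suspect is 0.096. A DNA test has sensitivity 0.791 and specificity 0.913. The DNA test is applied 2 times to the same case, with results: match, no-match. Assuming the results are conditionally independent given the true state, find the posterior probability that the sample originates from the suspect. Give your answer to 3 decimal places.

With H the event that the sample originates from the suspect, the joint likelihood of the observed sequence is P(data|H) = 0.791·0.209 = 0.16532 and P(data|¬H) = 0.087·0.913 = 0.079431.
Bayes: P(H|data) = 0.096·0.16532 / (0.096·0.16532 + 0.904·0.079431) = 0.015871/0.087676 = 0.1810.

Posterior P(H) ≈ 0.181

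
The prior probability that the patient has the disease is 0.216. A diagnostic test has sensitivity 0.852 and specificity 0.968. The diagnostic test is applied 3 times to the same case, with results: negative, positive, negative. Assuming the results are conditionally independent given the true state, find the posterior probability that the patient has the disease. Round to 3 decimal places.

Let H be the event that the patient has the disease; start with P(H) = 0.216. P('positive'|H) = 0.852, P('positive'|¬H) = 0.032.
Update on result 1 ('negative'): P(H) ← 0.148·0.2160 / (0.148·0.2160 + 0.968·0.7840) = 0.031968/0.79088 = 0.0404.
Update on result 2 ('positive'): P(H) ← 0.852·0.0404 / (0.852·0.0404 + 0.032·0.9596) = 0.034439/0.065145 = 0.5286.
Update on result 3 ('negative'): P(H) ← 0.148·0.5286 / (0.148·0.5286 + 0.968·0.4714) = 0.078239/0.53451 = 0.1464.

Posterior P(H) ≈ 0.146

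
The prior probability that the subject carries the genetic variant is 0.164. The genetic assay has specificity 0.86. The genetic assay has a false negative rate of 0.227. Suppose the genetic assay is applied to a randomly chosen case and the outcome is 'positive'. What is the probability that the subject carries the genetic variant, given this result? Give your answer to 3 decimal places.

Write H for 'the subject carries the genetic variant'. Prior odds H:¬H = 0.164/0.836 = 0.19617. For the 'positive' outcome, the likelihood ratio is 0.773/0.14 = 5.5214.
Posterior odds = 0.19617 × 5.5214 = 1.0832, so P(H|E) = 1.0832/(1+1.0832) = 0.520.

P(H | E) ≈ 0.520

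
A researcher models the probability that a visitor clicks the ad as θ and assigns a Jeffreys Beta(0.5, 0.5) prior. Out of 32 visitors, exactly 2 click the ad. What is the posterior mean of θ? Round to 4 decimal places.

Observing 2 successes and 30 failures updates Beta(0.5, 0.5) by adding the success and failure counts to the two shape parameters: α = 0.5+2 = 2.5, β = 0.5+30 = 30.5.
Posterior mean = α/(α+β) = 2.5/33 = 0.0758.

Posterior mean ≈ 0.0758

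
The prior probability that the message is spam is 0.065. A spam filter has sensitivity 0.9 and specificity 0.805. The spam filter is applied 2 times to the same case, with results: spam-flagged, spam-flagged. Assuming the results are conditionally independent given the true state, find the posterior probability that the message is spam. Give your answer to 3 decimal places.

Let H be the event that the message is spam; start with P(H) = 0.065. P('spam-flagged'|H) = 0.9, P('spam-flagged'|¬H) = 0.195.
Update on result 1 ('spam-flagged'): P(H) ← 0.9·0.0650 / (0.9·0.0650 + 0.195·0.9350) = 0.058500/0.24083 = 0.2429.
Update on result 2 ('spam-flagged'): P(H) ← 0.9·0.2429 / (0.9·0.2429 + 0.195·0.7571) = 0.21862/0.36626 = 0.5969.

Posterior P(H) ≈ 0.597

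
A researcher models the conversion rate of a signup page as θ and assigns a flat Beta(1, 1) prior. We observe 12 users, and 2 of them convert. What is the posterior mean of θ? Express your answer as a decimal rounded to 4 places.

Observing 2 successes and 10 failures updates Beta(1, 1) by adding the success and failure counts to the two shape parameters: α = 1+2 = 3, β = 1+10 = 11.
E[θ | data] = 3/(3+11) = 0.2143.

Posterior mean ≈ 0.2143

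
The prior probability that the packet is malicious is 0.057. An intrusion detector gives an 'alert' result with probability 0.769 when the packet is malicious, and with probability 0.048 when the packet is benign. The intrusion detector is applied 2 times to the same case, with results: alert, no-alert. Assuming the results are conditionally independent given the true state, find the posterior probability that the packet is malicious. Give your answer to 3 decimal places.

Posterior P(H) ≈ 0.190

Let H be the event that the packet is malicious; start with P(H) = 0.057. P('alert'|H) = 0.769, P('alert'|¬H) = 0.048.
Update on result 1 ('alert'): P(H) ← 0.769·0.0570 / (0.769·0.0570 + 0.048·0.9430) = 0.043833/0.089097 = 0.4920.
Update on result 2 ('no-alert'): P(H) ← 0.231·0.4920 / (0.231·0.4920 + 0.952·0.5080) = 0.11364/0.59729 = 0.1903.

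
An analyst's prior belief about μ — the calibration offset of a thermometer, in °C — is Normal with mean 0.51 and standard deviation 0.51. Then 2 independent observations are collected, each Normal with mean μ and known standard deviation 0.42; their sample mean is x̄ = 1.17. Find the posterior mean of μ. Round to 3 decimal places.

Posterior mean ≈ 1.003

With known σ, the Normal prior is conjugate. Weight on the data is w = (n/σ²)/(n/σ² + 1/τ₀²) = 11.3379/(11.3379+3.84468) = 0.74677.
Posterior mean = w·x̄ + (1−w)·μ₀ = 0.74677·1.17 + 0.25323·0.51 = 1.003.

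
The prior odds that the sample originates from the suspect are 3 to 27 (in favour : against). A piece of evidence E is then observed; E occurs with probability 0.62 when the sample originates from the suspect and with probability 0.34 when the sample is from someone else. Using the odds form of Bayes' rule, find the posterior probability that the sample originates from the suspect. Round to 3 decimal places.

Prior odds = 3/27 = 0.11111.
Likelihood ratio for E = 0.62/0.34 = 1.8235.
Posterior odds = prior odds × LR = 0.20261.
Posterior probability = odds/(1+odds) = 0.20261/1.2026 = 0.168.

Posterior probability ≈ 0.168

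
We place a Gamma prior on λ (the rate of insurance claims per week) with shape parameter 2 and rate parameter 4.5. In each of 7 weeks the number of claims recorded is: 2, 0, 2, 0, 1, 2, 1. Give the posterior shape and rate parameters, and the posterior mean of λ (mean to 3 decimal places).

Posterior: Gamma(shape=10, rate=11.5); mean ≈ 0.870

Total count ∑xᵢ = 8 over n = 7 weeks.
Gamma is conjugate to the Poisson likelihood: posterior is Gamma(shape = 2+8 = 10, rate = 4.5+7 = 11.5).
E[λ | data] = 10/11.5 = 0.870.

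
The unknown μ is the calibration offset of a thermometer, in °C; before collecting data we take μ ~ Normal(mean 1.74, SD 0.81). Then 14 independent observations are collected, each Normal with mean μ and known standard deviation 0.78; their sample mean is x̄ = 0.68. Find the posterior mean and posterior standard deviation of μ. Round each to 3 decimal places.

With known σ, the Normal prior is conjugate. Weight on the data is w = (n/σ²)/(n/σ² + 1/τ₀²) = 23.0112/(23.0112+1.52416) = 0.93788.
Posterior mean = w·x̄ + (1−w)·μ₀ = 0.93788·0.68 + 0.062121·1.74 = 0.746. Posterior variance = 1/(23.0112+1.52416) = 0.0407575, so SD = 0.202.

Posterior mean ≈ 0.746; posterior SD ≈ 0.202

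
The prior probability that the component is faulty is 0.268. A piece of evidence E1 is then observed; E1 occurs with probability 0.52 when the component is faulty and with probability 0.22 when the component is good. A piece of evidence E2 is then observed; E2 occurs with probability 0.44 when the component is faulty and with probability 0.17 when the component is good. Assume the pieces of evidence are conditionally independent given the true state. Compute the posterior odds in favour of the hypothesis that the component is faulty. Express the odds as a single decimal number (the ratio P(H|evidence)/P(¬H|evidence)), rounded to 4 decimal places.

Posterior odds ≈ 2.2398

Prior odds = 0.268/(1−0.268) = 0.36612. In log-odds, ln(0.36612) = -1.0048.
Add log likelihood ratios: ln(2.3636) + ln(2.5882) = 1.8112.
Posterior log-odds = 0.80638, so posterior odds = exp(0.80638) = 2.2398.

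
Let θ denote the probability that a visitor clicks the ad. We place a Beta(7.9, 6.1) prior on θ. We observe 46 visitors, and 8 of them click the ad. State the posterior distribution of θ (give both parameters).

Observing 8 successes and 38 failures updates Beta(7.9, 6.1) by adding the success and failure counts to the two shape parameters: α = 7.9+8 = 15.9, β = 6.1+38 = 44.1.

Posterior: Beta(15.9, 44.1)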